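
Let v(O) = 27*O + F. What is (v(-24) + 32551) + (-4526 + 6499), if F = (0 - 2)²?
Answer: 33880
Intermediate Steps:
F = 4 (F = (-2)² = 4)
v(O) = 4 + 27*O (v(O) = 27*O + 4 = 4 + 27*O)
(v(-24) + 32551) + (-4526 + 6499) = ((4 + 27*(-24)) + 32551) + (-4526 + 6499) = ((4 - 648) + 32551) + 1973 = (-644 + 32551) + 1973 = 31907 + 1973 = 33880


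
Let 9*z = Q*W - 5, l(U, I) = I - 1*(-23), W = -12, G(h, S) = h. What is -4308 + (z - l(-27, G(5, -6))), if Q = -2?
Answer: -39005/9 ≈ -4333.9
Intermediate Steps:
l(U, I) = 23 + I (l(U, I) = I + 23 = 23 + I)
z = 19/9 (z = (-2*(-12) - 5)/9 = (24 - 5)/9 = (1/9)*19 = 19/9 ≈ 2.1111)
-4308 + (z - l(-27, G(5, -6))) = -4308 + (19/9 - (23 + 5)) = -4308 + (19/9 - 1*28) = -4308 + (19/9 - 28) = -4308 - 233/9 = -39005/9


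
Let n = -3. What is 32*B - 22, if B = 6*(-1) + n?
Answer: -310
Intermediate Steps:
B = -9 (B = 6*(-1) - 3 = -6 - 3 = -9)
32*B - 22 = 32*(-9) - 22 = -288 - 22 = -310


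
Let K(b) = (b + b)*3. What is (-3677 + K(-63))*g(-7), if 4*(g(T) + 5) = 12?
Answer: 8110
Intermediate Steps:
g(T) = -2 (g(T) = -5 + (¼)*12 = -5 + 3 = -2)
K(b) = 6*b (K(b) = (2*b)*3 = 6*b)
(-3677 + K(-63))*g(-7) = (-3677 + 6*(-63))*(-2) = (-3677 - 378)*(-2) = -4055*(-2) = 8110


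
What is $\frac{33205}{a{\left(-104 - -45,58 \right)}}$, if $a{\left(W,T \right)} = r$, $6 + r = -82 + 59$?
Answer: $-1145$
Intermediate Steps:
$r = -29$ ($r = -6 + \left(-82 + 59\right) = -6 - 23 = -29$)
$a{\left(W,T \right)} = -29$
$\frac{33205}{a{\left(-104 - -45,58 \right)}} = \frac{33205}{-29} = 33205 \left(- \frac{1}{29}\right) = -1145$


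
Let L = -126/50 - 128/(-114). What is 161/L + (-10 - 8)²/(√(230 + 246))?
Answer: -229425/1991 + 162*√119/119 ≈ -100.38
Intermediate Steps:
L = -1991/1425 (L = -126*1/50 - 128*(-1/114) = -63/25 + 64/57 = -1991/1425 ≈ -1.3972)
161/L + (-10 - 8)²/(√(230 + 246)) = 161/(-1991/1425) + (-10 - 8)²/(√(230 + 246)) = 161*(-1425/1991) + (-18)²/(√476) = -229425/1991 + 324/((2*√119)) = -229425/1991 + 324*(√119/238) = -229425/1991 + 162*√119/119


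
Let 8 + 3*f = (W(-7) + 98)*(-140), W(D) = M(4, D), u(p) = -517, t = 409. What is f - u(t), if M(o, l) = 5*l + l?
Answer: -2099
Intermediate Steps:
M(o, l) = 6*l
W(D) = 6*D
f = -2616 (f = -8/3 + ((6*(-7) + 98)*(-140))/3 = -8/3 + ((-42 + 98)*(-140))/3 = -8/3 + (56*(-140))/3 = -8/3 + (⅓)*(-7840) = -8/3 - 7840/3 = -2616)
f - u(t) = -2616 - 1*(-517) = -2616 + 517 = -2099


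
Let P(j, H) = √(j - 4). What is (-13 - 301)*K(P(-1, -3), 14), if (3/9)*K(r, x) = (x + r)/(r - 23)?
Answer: 49769/89 + 5809*I*√5/89 ≈ 559.2 + 145.95*I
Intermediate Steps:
P(j, H) = √(-4 + j)
K(r, x) = 3*(r + x)/(-23 + r) (K(r, x) = 3*((x + r)/(r - 23)) = 3*((r + x)/(-23 + r)) = 3*(r + x)/(-23 + r))
(-13 - 301)*K(P(-1, -3), 14) = (-13 - 301)*(3*(√(-4 - 1) + 14)/(-23 + √(-4 - 1))) = -942*(√(-5) + 14)/(-23 + √(-5)) = -942*(I*√5 + 14)/(-23 + I*√5) = -942*(14 + I*√5)/(-23 + I*√5)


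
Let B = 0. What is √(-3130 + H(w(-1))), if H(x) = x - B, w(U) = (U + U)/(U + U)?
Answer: I*√3129 ≈ 55.937*I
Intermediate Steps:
w(U) = 1 (w(U) = (2*U)/((2*U)) = (2*U)*(1/(2*U)) = 1)
H(x) = x (H(x) = x - 1*0 = x + 0 = x)
√(-3130 + H(w(-1))) = √(-3130 + 1) = √(-3129) = I*√3129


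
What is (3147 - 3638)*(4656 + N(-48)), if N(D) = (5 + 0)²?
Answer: -2298371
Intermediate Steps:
N(D) = 25 (N(D) = 5² = 25)
(3147 - 3638)*(4656 + N(-48)) = (3147 - 3638)*(4656 + 25) = -491*4681 = -2298371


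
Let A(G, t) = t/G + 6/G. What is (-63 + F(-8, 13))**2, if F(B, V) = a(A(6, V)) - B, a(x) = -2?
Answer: 3249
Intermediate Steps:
A(G, t) = 6/G + t/G
F(B, V) = -2 - B
(-63 + F(-8, 13))**2 = (-63 + (-2 - 1*(-8)))**2 = (-63 + (-2 + 8))**2 = (-63 + 6)**2 = (-57)**2 = 3249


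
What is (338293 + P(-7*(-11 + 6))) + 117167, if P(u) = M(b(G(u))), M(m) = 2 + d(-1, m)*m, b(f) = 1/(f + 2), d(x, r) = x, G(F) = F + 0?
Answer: 16852093/37 ≈ 4.5546e+5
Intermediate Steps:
G(F) = F
b(f) = 1/(2 + f)
M(m) = 2 - m
P(u) = 2 - 1/(2 + u)
(338293 + P(-7*(-11 + 6))) + 117167 = (338293 + (3 + 2*(-7*(-11 + 6)))/(2 - 7*(-11 + 6))) + 117167 = (338293 + (3 + 2*(-7*(-5)))/(2 - 7*(-5))) + 117167 = (338293 + (3 + 2*35)/(2 + 35)) + 117167 = (338293 + (3 + 70)/37) + 117167 = (338293 + (1/37)*73) + 117167 = (338293 + 73/37) + 117167 = 12516914/37 + 117167 = 16852093/37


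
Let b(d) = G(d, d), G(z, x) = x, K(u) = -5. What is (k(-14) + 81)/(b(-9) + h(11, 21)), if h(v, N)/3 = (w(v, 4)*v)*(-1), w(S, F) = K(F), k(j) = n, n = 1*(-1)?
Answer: 20/39 ≈ 0.51282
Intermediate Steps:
n = -1
k(j) = -1
w(S, F) = -5
b(d) = d
h(v, N) = 15*v (h(v, N) = 3*(-5*v*(-1)) = 3*(5*v) = 15*v)
(k(-14) + 81)/(b(-9) + h(11, 21)) = (-1 + 81)/(-9 + 15*11) = 80/(-9 + 165) = 80/156 = 80*(1/156) = 20/39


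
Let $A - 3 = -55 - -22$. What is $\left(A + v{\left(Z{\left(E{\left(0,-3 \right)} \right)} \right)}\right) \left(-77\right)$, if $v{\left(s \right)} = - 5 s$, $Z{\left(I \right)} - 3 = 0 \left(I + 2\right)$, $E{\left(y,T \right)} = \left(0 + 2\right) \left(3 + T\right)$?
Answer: $3465$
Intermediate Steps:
$A = -30$ ($A = 3 - 33 = -30$)
$E{\left(y,T \right)} = 6 + 2 T$ ($E{\left(y,T \right)} = 2 \left(3 + T\right) = 6 + 2 T$)
$Z{\left(I \right)} = 3$ ($Z{\left(I \right)} = 3 + 0 \left(I + 2\right) = 3 + 0 \left(2 + I\right) = 3 + 0 = 3$)
$\left(A + v{\left(Z{\left(E{\left(0,-3 \right)} \right)} \right)}\right) \left(-77\right) = \left(-30 - 15\right) \left(-77\right) = \left(-45\right) \left(-77\right) = 3465$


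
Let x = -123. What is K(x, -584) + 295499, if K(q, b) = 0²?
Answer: 295499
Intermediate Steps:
K(q, b) = 0
K(x, -584) + 295499 = 0 + 295499 = 295499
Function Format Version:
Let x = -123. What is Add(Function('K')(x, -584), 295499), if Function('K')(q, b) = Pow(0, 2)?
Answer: 295499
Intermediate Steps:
Function('K')(q, b) = 0
Add(Function('K')(x, -584), 295499) = Add(0, 295499) = 295499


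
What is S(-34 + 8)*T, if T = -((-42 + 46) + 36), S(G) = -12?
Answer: 480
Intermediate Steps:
T = -40 (T = -(4 + 36) = -1*40 = -40)
S(-34 + 8)*T = -12*(-40) = 480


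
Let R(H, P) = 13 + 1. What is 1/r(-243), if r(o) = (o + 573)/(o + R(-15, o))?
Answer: -229/330 ≈ -0.69394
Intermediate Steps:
R(H, P) = 14
r(o) = (573 + o)/(14 + o) (r(o) = (o + 573)/(o + 14) = (573 + o)/(14 + o))
1/r(-243) = 1/((573 - 243)/(14 - 243)) = 1/(330/(-229)) = 1/(-1/229*330) = 1/(-330/229) = -229/330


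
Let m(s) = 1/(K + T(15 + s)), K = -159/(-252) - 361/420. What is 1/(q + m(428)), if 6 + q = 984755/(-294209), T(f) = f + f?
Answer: -9121067418/85245481703 ≈ -0.10700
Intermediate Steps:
T(f) = 2*f
K = -8/35 (K = -159*(-1/252) - 361*1/420 = 53/84 - 361/420 = -8/35 ≈ -0.22857)
m(s) = 1/(1042/35 + 2*s) (m(s) = 1/(-8/35 + 2*(15 + s)) = 1/(-8/35 + (30 + 2*s)) = 1/(1042/35 + 2*s))
q = -2750009/294209 (q = -6 + 984755/(-294209) = -6 + 984755*(-1/294209) = -6 - 984755/294209 = -2750009/294209 ≈ -9.3471)
1/(q + m(428)) = 1/(-2750009/294209 + 35/(2*(521 + 35*428))) = 1/(-2750009/294209 + 35/(2*(521 + 14980))) = 1/(-2750009/294209 + (35/2)/15501) = 1/(-2750009/294209 + (35/2)*(1/15501)) = 1/(-2750009/294209 + 35/31002) = 1/(-85245481703/9121067418) = -9121067418/85245481703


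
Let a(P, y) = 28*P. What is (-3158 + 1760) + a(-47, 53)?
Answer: -2714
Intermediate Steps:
(-3158 + 1760) + a(-47, 53) = (-3158 + 1760) + 28*(-47) = -1398 - 1316 = -2714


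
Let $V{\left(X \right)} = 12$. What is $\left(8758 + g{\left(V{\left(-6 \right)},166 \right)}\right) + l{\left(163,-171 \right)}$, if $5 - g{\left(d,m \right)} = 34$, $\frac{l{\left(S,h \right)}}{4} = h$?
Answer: $8045$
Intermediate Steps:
$l{\left(S,h \right)} = 4 h$
$g{\left(d,m \right)} = -29$ ($g{\left(d,m \right)} = 5 - 34 = -29$)
$\left(8758 + g{\left(V{\left(-6 \right)},166 \right)}\right) + l{\left(163,-171 \right)} = \left(8758 - 29\right) + 4 \left(-171\right) = 8729 - 684 = 8045$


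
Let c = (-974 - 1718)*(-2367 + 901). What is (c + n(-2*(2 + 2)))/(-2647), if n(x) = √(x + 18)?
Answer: -3946472/2647 - √10/2647 ≈ -1490.9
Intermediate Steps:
n(x) = √(18 + x)
c = 3946472 (c = -2692*(-1466) = 3946472)
(c + n(-2*(2 + 2)))/(-2647) = (3946472 + √(18 - 2*(2 + 2)))/(-2647) = (3946472 + √(18 - 2*4))*(-1/2647) = (3946472 + √(18 - 8))*(-1/2647) = (3946472 + √10)*(-1/2647) = -3946472/2647 - √10/2647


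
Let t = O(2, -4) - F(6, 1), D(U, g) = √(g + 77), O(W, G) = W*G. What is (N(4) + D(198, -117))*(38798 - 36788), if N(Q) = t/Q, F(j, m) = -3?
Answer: -5025/2 + 4020*I*√10 ≈ -2512.5 + 12712.0*I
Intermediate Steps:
O(W, G) = G*W
D(U, g) = √(77 + g)
t = -5 (t = -4*2 - 1*(-3) = -8 + 3 = -5)
N(Q) = -5/Q
(N(4) + D(198, -117))*(38798 - 36788) = (-5/4 + √(77 - 117))*(38798 - 36788) = (-5*¼ + √(-40))*2010 = (-5/4 + 2*I*√10)*2010 = -5025/2 + 4020*I*√10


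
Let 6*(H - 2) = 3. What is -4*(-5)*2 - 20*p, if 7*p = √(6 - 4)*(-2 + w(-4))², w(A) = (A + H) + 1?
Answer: 40 - 125*√2/7 ≈ 14.746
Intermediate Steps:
H = 5/2 (H = 2 + (⅙)*3 = 2 + ½ = 5/2 ≈ 2.5000)
w(A) = 7/2 + A (w(A) = (A + 5/2) + 1 = (5/2 + A) + 1 = 7/2 + A)
p = 25*√2/28 (p = (√(6 - 4)*(-2 + (7/2 - 4))²)/7 = (√2*(-2 - ½)²)/7 = (√2*(-5/2)²)/7 = (√2*(25/4))/7 = (25*√2/4)/7 = 25*√2/28 ≈ 1.2627)
-4*(-5)*2 - 20*p = -4*(-5)*2 - 125*√2/7 = 20*2 - 125*√2/7 = 40 - 125*√2/7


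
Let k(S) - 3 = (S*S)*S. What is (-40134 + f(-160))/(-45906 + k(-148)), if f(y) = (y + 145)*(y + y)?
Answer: 35334/3287695 ≈ 0.010747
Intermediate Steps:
f(y) = 2*y*(145 + y) (f(y) = (145 + y)*(2*y) = 2*y*(145 + y))
k(S) = 3 + S³ (k(S) = 3 + (S*S)*S = 3 + S²*S = 3 + S³)
(-40134 + f(-160))/(-45906 + k(-148)) = (-40134 + 2*(-160)*(145 - 160))/(-45906 + (3 + (-148)³)) = (-40134 + 2*(-160)*(-15))/(-45906 + (3 - 3241792)) = (-40134 + 4800)/(-45906 - 3241789) = -35334/(-3287695) = -35334*(-1/3287695) = 35334/3287695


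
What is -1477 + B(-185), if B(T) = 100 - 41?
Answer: -1418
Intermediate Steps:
B(T) = 59
-1477 + B(-185) = -1477 + 59 = -1418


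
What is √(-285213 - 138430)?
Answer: I*√423643 ≈ 650.88*I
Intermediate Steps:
√(-285213 - 138430) = √(-423643) = I*√423643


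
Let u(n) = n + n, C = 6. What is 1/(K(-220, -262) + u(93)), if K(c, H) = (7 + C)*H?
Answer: -1/3220 ≈ -0.00031056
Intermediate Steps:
u(n) = 2*n
K(c, H) = 13*H (K(c, H) = (7 + 6)*H = 13*H)
1/(K(-220, -262) + u(93)) = 1/(13*(-262) + 2*93) = 1/(-3406 + 186) = 1/(-3220) = -1/3220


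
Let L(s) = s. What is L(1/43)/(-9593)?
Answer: -1/412499 ≈ -2.4242e-6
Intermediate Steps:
L(1/43)/(-9593) = 1/(43*(-9593)) = (1/43)*(-1/9593) = -1/412499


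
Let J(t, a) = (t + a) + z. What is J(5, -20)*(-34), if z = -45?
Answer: 2040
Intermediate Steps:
J(t, a) = -45 + a + t (J(t, a) = (t + a) - 45 = (a + t) - 45 = -45 + a + t)
J(5, -20)*(-34) = (-45 - 20 + 5)*(-34) = -60*(-34) = 2040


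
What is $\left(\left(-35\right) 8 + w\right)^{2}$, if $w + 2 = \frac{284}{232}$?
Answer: $\frac{265201225}{3364} \approx 78835.0$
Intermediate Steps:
$w = - \frac{45}{58}$ ($w = -2 + \frac{284}{232} = -2 + 284 \cdot \frac{1}{232} = -2 + \frac{71}{58} = - \frac{45}{58} \approx -0.77586$)
$\left(\left(-35\right) 8 + w\right)^{2} = \left(\left(-35\right) 8 - \frac{45}{58}\right)^{2} = \left(-280 - \frac{45}{58}\right)^{2} = \left(- \frac{16285}{58}\right)^{2} = \frac{265201225}{3364}$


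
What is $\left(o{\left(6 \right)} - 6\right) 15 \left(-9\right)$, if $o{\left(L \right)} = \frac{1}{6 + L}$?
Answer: $\frac{3195}{4} \approx 798.75$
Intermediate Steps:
$\left(o{\left(6 \right)} - 6\right) 15 \left(-9\right) = \left(\frac{1}{6 + 6} - 6\right) 15 \left(-9\right) = \left(\frac{1}{12} - 6\right) 15 \left(-9\right) = \left(- \frac{71}{12}\right) 15 \left(-9\right) = \left(- \frac{355}{4}\right) \left(-9\right) = \frac{3195}{4}$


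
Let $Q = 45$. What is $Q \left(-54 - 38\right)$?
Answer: $-4140$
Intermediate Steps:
$Q \left(-54 - 38\right) = 45 \left(-54 - 38\right) = 45 \left(-92\right) = -4140$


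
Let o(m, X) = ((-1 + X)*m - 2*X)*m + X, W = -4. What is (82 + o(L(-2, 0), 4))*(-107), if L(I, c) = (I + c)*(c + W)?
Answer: -22898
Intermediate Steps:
L(I, c) = (-4 + c)*(I + c) (L(I, c) = (I + c)*(c - 4) = (I + c)*(-4 + c) = (-4 + c)*(I + c))
o(m, X) = X + m*(-2*X + m*(-1 + X)) (o(m, X) = (m*(-1 + X) - 2*X)*m + X = (-2*X + m*(-1 + X))*m + X = m*(-2*X + m*(-1 + X)) + X = X + m*(-2*X + m*(-1 + X)))
(82 + o(L(-2, 0), 4))*(-107) = (82 + (4 - (0**2 - 4*(-2) - 4*0 - 2*0)**2 + 4*(0**2 - 4*(-2) - 4*0 - 2*0)**2 - 2*4*(0**2 - 4*(-2) - 4*0 - 2*0)))*(-107) = (82 + (4 - (0 + 8 + 0 + 0)**2 + 4*(0 + 8 + 0 + 0)**2 - 2*4*(0 + 8 + 0 + 0)))*(-107) = (82 + (4 - 1*8**2 + 4*8**2 - 2*4*8))*(-107) = (82 + (4 - 1*64 + 4*64 - 64))*(-107) = (82 + (4 - 64 + 256 - 64))*(-107) = (82 + 132)*(-107) = 214*(-107) = -22898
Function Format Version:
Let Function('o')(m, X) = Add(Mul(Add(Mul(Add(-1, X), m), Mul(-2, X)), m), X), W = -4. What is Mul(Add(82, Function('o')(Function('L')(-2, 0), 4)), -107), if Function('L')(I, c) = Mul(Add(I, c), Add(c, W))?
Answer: -22898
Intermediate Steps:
Function('L')(I, c) = Mul(Add(-4, c), Add(I, c)) (Function('L')(I, c) = Mul(Add(I, c), Add(c, -4)) = Mul(Add(I, c), Add(-4, c)) = Mul(Add(-4, c), Add(I, c)))
Function('o')(m, X) = Add(X, Mul(m, Add(Mul(-2, X), Mul(m, Add(-1, X))))) (Function('o')(m, X) = Add(Mul(Add(Mul(m, Add(-1, X)), Mul(-2, X)), m), X) = Add(Mul(Add(Mul(-2, X), Mul(m, Add(-1, X))), m), X) = Add(Mul(m, Add(Mul(-2, X), Mul(m, Add(-1, X)))), X) = Add(X, Mul(m, Add(Mul(-2, X), Mul(m, Add(-1, X))))))
Mul(Add(82, Function('o')(Function('L')(-2, 0), 4)), -107) = Mul(Add(82, Add(4, Mul(-1, Pow(Add(Pow(0, 2), Mul(-4, -2), Mul(-4, 0), Mul(-2, 0)), 2)), Mul(4, Pow(Add(Pow(0, 2), Mul(-4, -2), Mul(-4, 0), Mul(-2, 0)), 2)), Mul(-2, 4, Add(Pow(0, 2), Mul(-4, -2), Mul(-4, 0), Mul(-2, 0))))), -107) = Mul(Add(82, Add(4, Mul(-1, Pow(Add(0, 8, 0, 0), 2)), Mul(4, Pow(Add(0, 8, 0, 0), 2)), Mul(-2, 4, Add(0, 8, 0, 0)))), -107) = Mul(Add(82, Add(4, Mul(-1, Pow(8, 2)), Mul(4, Pow(8, 2)), Mul(-2, 4, 8))), -107) = Mul(Add(82, Add(4, Mul(-1, 64), Mul(4, 64), -64)), -107) = Mul(Add(82, Add(4, -64, 256, -64)), -107) = Mul(Add(82, 132), -107) = Mul(214, -107) = -22898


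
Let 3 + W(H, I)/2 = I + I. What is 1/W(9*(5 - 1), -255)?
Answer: -1/1026 ≈ -0.00097466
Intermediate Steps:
W(H, I) = -6 + 4*I (W(H, I) = -6 + 2*(I + I) = -6 + 2*(2*I) = -6 + 4*I)
1/W(9*(5 - 1), -255) = 1/(-6 + 4*(-255)) = 1/(-6 - 1020) = 1/(-1026) = -1/1026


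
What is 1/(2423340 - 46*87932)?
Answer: -1/1621532 ≈ -6.1670e-7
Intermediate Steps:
1/(2423340 - 46*87932) = 1/(2423340 - 4044872) = 1/(-1621532) = -1/1621532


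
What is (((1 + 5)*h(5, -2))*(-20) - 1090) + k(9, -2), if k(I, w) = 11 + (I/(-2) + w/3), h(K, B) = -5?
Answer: -2905/6 ≈ -484.17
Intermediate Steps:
k(I, w) = 11 - I/2 + w/3 (k(I, w) = 11 + (I*(-½) + w*(⅓)) = 11 + (-I/2 + w/3) = 11 - I/2 + w/3)
(((1 + 5)*h(5, -2))*(-20) - 1090) + k(9, -2) = (((1 + 5)*(-5))*(-20) - 1090) + (11 - ½*9 + (⅓)*(-2)) = ((6*(-5))*(-20) - 1090) + (11 - 9/2 - ⅔) = (-30*(-20) - 1090) + 35/6 = (600 - 1090) + 35/6 = -490 + 35/6 = -2905/6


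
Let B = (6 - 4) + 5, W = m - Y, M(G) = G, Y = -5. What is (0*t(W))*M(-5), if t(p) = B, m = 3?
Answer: 0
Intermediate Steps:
W = 8 (W = 3 - 1*(-5) = 3 + 5 = 8)
B = 7 (B = 2 + 5 = 7)
t(p) = 7
(0*t(W))*M(-5) = (0*7)*(-5) = 0*(-5) = 0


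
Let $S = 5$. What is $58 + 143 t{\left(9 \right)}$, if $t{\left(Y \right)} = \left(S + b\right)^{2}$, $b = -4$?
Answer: $201$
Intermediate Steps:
$t{\left(Y \right)} = 1$ ($t{\left(Y \right)} = \left(5 - 4\right)^{2} = 1^{2} = 1$)
$58 + 143 t{\left(9 \right)} = 58 + 143 \cdot 1 = 58 + 143 = 201$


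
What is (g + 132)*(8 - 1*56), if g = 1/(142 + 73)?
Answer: -1362288/215 ≈ -6336.2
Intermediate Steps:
g = 1/215 ≈ 0.0046512
(g + 132)*(8 - 1*56) = (1/215 + 132)*(8 - 1*56) = 28381*(8 - 56)/215 = (28381/215)*(-48) = -1362288/215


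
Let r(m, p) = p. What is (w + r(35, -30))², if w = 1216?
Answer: 1406596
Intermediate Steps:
(w + r(35, -30))² = (1216 - 30)² = 1186² = 1406596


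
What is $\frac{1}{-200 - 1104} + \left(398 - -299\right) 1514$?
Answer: $\frac{1376056431}{1304} \approx 1.0553 \cdot 10^{6}$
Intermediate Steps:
$\frac{1}{-200 - 1104} + \left(398 - -299\right) 1514 = \frac{1}{-1304} + \left(398 + 299\right) 1514 = - \frac{1}{1304} + 697 \cdot 1514 = - \frac{1}{1304} + 1055258 = \frac{1376056431}{1304}$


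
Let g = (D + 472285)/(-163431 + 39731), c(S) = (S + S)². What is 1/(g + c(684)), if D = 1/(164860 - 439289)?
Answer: 8486716825/15882213145333734 ≈ 5.3435e-7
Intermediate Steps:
D = -1/274429 (D = 1/(-274429) = -1/274429 ≈ -3.6439e-6)
c(S) = 4*S² (c(S) = (2*S)² = 4*S²)
g = -32402175066/8486716825 (g = (-1/274429 + 472285)/(-163431 + 39731) = (129608700264/274429)/(-123700) = (129608700264/274429)*(-1/123700) = -32402175066/8486716825 ≈ -3.8180)
1/(g + c(684)) = 1/(-32402175066/8486716825 + 4*684²) = 1/(-32402175066/8486716825 + 4*467856) = 1/(-32402175066/8486716825 + 1871424) = 1/(15882213145333734/8486716825) = 8486716825/15882213145333734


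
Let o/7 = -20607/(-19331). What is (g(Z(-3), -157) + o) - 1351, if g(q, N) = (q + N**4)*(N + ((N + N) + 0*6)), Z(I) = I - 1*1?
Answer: -5531893834910429/19331 ≈ -2.8617e+11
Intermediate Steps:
Z(I) = -1 + I (Z(I) = I - 1 = -1 + I)
o = 144249/19331 (o = 7*(-20607/(-19331)) = 7*(-20607*(-1/19331)) = 7*(20607/19331) = 144249/19331 ≈ 7.4621)
g(q, N) = 3*N*(q + N**4) (g(q, N) = (q + N**4)*(N + (2*N + 0)) = (q + N**4)*(N + 2*N) = (q + N**4)*(3*N) = 3*N*(q + N**4))
(g(Z(-3), -157) + o) - 1351 = (3*(-157)*((-1 - 3) + (-157)**4) + 144249/19331) - 1351 = (3*(-157)*(-4 + 607573201) + 144249/19331) - 1351 = (3*(-157)*607573197 + 144249/19331) - 1351 = (-286166975787 + 144249/19331) - 1351 = -5531893808794248/19331 - 1351 = -5531893834910429/19331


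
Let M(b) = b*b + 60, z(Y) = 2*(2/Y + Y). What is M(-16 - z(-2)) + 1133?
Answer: 1293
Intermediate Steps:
z(Y) = 2*Y + 4/Y (z(Y) = 2*(Y + 2/Y) = 2*Y + 4/Y)
M(b) = 60 + b² (M(b) = b² + 60 = 60 + b²)
M(-16 - z(-2)) + 1133 = (60 + (-16 - (2*(-2) + 4/(-2)))²) + 1133 = (60 + (-16 - (-4 + 4*(-½)))²) + 1133 = (60 + (-16 - (-4 - 2))²) + 1133 = (60 + (-16 - 1*(-6))²) + 1133 = (60 + (-16 + 6)²) + 1133 = (60 + (-10)²) + 1133 = (60 + 100) + 1133 = 160 + 1133 = 1293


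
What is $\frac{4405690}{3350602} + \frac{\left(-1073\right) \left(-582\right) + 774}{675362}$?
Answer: $\frac{1267608254075}{565717316981} \approx 2.2407$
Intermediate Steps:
$\frac{4405690}{3350602} + \frac{\left(-1073\right) \left(-582\right) + 774}{675362} = 4405690 \cdot \frac{1}{3350602} + \left(624486 + 774\right) \frac{1}{675362} = \frac{2202845}{1675301} + 625260 \cdot \frac{1}{675362} = \frac{2202845}{1675301} + \frac{312630}{337681} = \frac{1267608254075}{565717316981}$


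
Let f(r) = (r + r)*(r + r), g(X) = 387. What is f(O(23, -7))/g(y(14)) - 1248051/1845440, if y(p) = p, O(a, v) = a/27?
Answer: -348198941233/520641069120 ≈ -0.66879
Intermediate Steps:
O(a, v) = a/27 (O(a, v) = a*(1/27) = a/27)
f(r) = 4*r**2 (f(r) = (2*r)*(2*r) = 4*r**2)
f(O(23, -7))/g(y(14)) - 1248051/1845440 = (4*((1/27)*23)**2)/387 - 1248051/1845440 = (4*(23/27)**2)*(1/387) - 1248051*1/1845440 = (4*(529/729))*(1/387) - 1248051/1845440 = (2116/729)*(1/387) - 1248051/1845440 = 2116/282123 - 1248051/1845440 = -348198941233/520641069120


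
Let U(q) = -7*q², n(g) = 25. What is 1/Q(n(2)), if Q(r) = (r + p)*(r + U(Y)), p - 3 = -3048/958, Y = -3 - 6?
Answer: -479/6443296 ≈ -7.4341e-5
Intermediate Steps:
Y = -9
p = -87/479 (p = 3 - 3048/958 = 3 - 3048*1/958 = 3 - 1524/479 = -87/479 ≈ -0.18163)
Q(r) = (-567 + r)*(-87/479 + r) (Q(r) = (r - 87/479)*(r - 7*(-9)²) = (-87/479 + r)*(r - 7*81) = (-87/479 + r)*(r - 567) = (-87/479 + r)*(-567 + r) = (-567 + r)*(-87/479 + r))
1/Q(n(2)) = 1/(49329/479 + 25² - 271680/479*25) = 1/(49329/479 + 625 - 6792000/479) = 1/(-6443296/479) = -479/6443296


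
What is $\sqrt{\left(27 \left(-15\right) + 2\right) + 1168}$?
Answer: $3 \sqrt{85} \approx 27.659$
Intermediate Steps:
$\sqrt{\left(27 \left(-15\right) + 2\right) + 1168} = \sqrt{\left(-405 + 2\right) + 1168} = \sqrt{-403 + 1168} = \sqrt{765} = 3 \sqrt{85}$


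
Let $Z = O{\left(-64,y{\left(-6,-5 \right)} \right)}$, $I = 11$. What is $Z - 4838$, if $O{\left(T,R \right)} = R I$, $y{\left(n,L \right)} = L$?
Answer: $-4893$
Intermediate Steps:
$O{\left(T,R \right)} = 11 R$ ($O{\left(T,R \right)} = R 11 = 11 R$)
$Z = -55$ ($Z = 11 \left(-5\right) = -55$)
$Z - 4838 = -55 - 4838 = -4893$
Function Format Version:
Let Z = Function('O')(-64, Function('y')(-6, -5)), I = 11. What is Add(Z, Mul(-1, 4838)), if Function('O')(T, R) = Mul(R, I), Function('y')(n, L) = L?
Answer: -4893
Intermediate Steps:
Function('O')(T, R) = Mul(11, R) (Function('O')(T, R) = Mul(R, 11) = Mul(11, R))
Z = -55 (Z = Mul(11, -5) = -55)
Add(Z, Mul(-1, 4838)) = Add(-55, Mul(-1, 4838)) = Add(-55, -4838) = -4893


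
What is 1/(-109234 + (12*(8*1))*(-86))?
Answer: -1/117490 ≈ -8.5114e-6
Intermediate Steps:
1/(-109234 + (12*(8*1))*(-86)) = 1/(-109234 + (12*8)*(-86)) = 1/(-109234 + 96*(-86)) = 1/(-109234 - 8256) = 1/(-117490) = -1/117490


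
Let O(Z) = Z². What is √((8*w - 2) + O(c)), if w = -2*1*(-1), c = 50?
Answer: √2514 ≈ 50.140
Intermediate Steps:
w = 2 (w = -2*(-1) = 2)
√((8*w - 2) + O(c)) = √((8*2 - 2) + 50²) = √((16 - 2) + 2500) = √(14 + 2500) = √2514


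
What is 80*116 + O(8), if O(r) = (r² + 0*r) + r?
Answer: 9352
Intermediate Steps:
O(r) = r + r² (O(r) = (r² + 0) + r = r² + r = r + r²)
80*116 + O(8) = 80*116 + 8*(1 + 8) = 9280 + 8*9 = 9280 + 72 = 9352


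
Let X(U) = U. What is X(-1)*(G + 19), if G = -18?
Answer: -1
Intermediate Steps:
X(-1)*(G + 19) = -(-18 + 19) = -1*1 = -1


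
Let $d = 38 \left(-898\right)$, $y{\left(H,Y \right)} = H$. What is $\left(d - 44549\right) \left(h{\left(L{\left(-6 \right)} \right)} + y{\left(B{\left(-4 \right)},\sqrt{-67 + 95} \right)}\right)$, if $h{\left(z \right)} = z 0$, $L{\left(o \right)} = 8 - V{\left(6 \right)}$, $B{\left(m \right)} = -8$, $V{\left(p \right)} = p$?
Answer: $629384$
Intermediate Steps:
$d = -34124$
$L{\left(o \right)} = 2$ ($L{\left(o \right)} = 8 - 6 = 2$)
$h{\left(z \right)} = 0$
$\left(d - 44549\right) \left(h{\left(L{\left(-6 \right)} \right)} + y{\left(B{\left(-4 \right)},\sqrt{-67 + 95} \right)}\right) = \left(-34124 - 44549\right) \left(0 - 8\right) = \left(-78673\right) \left(-8\right) = 629384$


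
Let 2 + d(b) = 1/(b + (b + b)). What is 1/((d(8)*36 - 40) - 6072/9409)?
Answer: -18818/2091533 ≈ -0.0089972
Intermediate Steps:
d(b) = -2 + 1/(3*b) (d(b) = -2 + 1/(b + (b + b)) = -2 + 1/(b + 2*b) = -2 + 1/(3*b))
1/((d(8)*36 - 40) - 6072/9409) = 1/(((-2 + (1/3)/8)*36 - 40) - 6072/9409) = 1/(((-2 + (1/3)*(1/8))*36 - 40) - 6072*1/9409) = 1/(((-2 + 1/24)*36 - 40) - 6072/9409) = 1/((-47/24*36 - 40) - 6072/9409) = 1/((-141/2 - 40) - 6072/9409) = 1/(-221/2 - 6072/9409) = 1/(-2091533/18818) = -18818/2091533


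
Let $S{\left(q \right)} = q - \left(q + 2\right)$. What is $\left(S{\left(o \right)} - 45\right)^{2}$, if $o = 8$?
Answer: $2209$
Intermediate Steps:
$S{\left(q \right)} = -2$ ($S{\left(q \right)} = q - \left(2 + q\right) = -2$)
$\left(S{\left(o \right)} - 45\right)^{2} = \left(-2 - 45\right)^{2} = \left(-47\right)^{2} = 2209$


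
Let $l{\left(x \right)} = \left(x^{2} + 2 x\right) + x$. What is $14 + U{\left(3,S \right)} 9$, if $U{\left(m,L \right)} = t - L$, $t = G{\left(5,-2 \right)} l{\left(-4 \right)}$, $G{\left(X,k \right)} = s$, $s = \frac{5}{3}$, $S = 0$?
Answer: $74$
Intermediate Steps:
$l{\left(x \right)} = x^{2} + 3 x$
$s = \frac{5}{3}$ ($s = 5 \cdot \frac{1}{3} = \frac{5}{3} \approx 1.6667$)
$G{\left(X,k \right)} = \frac{5}{3}$
$t = \frac{20}{3}$ ($t = \frac{5 \left(- 4 \left(3 - 4\right)\right)}{3} = \frac{5 \left(\left(-4\right) \left(-1\right)\right)}{3} = \frac{5}{3} \cdot 4 = \frac{20}{3} \approx 6.6667$)
$U{\left(m,L \right)} = \frac{20}{3} - L$
$14 + U{\left(3,S \right)} 9 = 14 + \left(\frac{20}{3} - 0\right) 9 = 14 + \left(\frac{20}{3} + 0\right) 9 = 14 + \frac{20}{3} \cdot 9 = 14 + 60 = 74$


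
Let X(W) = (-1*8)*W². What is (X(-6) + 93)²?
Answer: 38025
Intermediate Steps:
X(W) = -8*W²
(X(-6) + 93)² = (-8*(-6)² + 93)² = (-8*36 + 93)² = (-288 + 93)² = (-195)² = 38025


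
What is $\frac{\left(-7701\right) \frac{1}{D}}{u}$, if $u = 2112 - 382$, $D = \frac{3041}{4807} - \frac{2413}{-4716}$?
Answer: $- \frac{87290111106}{22438659655} \approx -3.8902$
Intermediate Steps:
$D = \frac{25940647}{22669812}$ ($D = 3041 \cdot \frac{1}{4807} - - \frac{2413}{4716} = \frac{3041}{4807} + \frac{2413}{4716} = \frac{25940647}{22669812} \approx 1.1443$)
$u = 1730$ ($u = 2112 - 382 = 1730$)
$\frac{\left(-7701\right) \frac{1}{D}}{u} = \frac{\left(-7701\right) \frac{1}{\frac{25940647}{22669812}}}{1730} = \left(-7701\right) \frac{22669812}{25940647} \cdot \frac{1}{1730} = \left(- \frac{174580222212}{25940647}\right) \frac{1}{1730} = - \frac{87290111106}{22438659655}$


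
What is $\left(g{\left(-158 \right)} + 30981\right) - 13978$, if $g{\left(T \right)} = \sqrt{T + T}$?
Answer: $17003 + 2 i \sqrt{79} \approx 17003.0 + 17.776 i$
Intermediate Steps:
$g{\left(T \right)} = \sqrt{2} \sqrt{T}$ ($g{\left(T \right)} = \sqrt{2 T} = \sqrt{2} \sqrt{T}$)
$\left(g{\left(-158 \right)} + 30981\right) - 13978 = \left(\sqrt{2} \sqrt{-158} + 30981\right) - 13978 = \left(\sqrt{2} i \sqrt{158} + 30981\right) - 13978 = \left(2 i \sqrt{79} + 30981\right) - 13978 = \left(30981 + 2 i \sqrt{79}\right) - 13978 = 17003 + 2 i \sqrt{79}$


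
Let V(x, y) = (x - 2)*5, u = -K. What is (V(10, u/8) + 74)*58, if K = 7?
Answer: 6612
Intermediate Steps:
u = -7 (u = -1*7 = -7)
V(x, y) = -10 + 5*x (V(x, y) = (-2 + x)*5 = -10 + 5*x)
(V(10, u/8) + 74)*58 = ((-10 + 5*10) + 74)*58 = ((-10 + 50) + 74)*58 = (40 + 74)*58 = 114*58 = 6612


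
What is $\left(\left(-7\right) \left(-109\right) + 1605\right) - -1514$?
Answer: $3882$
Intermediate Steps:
$\left(\left(-7\right) \left(-109\right) + 1605\right) - -1514 = \left(763 + 1605\right) + 1514 = 2368 + 1514 = 3882$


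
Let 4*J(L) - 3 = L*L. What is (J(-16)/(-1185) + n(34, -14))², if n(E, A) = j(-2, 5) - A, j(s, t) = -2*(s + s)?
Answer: 10820368441/22467600 ≈ 481.60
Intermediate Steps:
J(L) = ¾ + L²/4 (J(L) = ¾ + (L*L)/4 = ¾ + L²/4)
j(s, t) = -4*s
n(E, A) = 8 - A (n(E, A) = -4*(-2) - A = 8 - A)
(J(-16)/(-1185) + n(34, -14))² = ((¾ + (¼)*(-16)²)/(-1185) + (8 - 1*(-14)))² = ((¾ + (¼)*256)*(-1/1185) + (8 + 14))² = ((¾ + 64)*(-1/1185) + 22)² = ((259/4)*(-1/1185) + 22)² = (-259/4740 + 22)² = (104021/4740)² = 10820368441/22467600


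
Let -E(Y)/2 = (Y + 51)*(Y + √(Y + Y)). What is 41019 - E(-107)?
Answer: 53003 - 112*I*√214 ≈ 53003.0 - 1638.4*I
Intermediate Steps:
E(Y) = -2*(51 + Y)*(Y + √2*√Y) (E(Y) = -2*(Y + 51)*(Y + √(Y + Y)) = -2*(51 + Y)*(Y + √(2*Y)) = -2*(51 + Y)*(Y + √2*√Y))
41019 - E(-107) = 41019 - (-102*(-107) - 2*(-107)² - 102*√2*√(-107) - 2*√2*(-107)^(3/2)) = 41019 - (10914 - 2*11449 - 102*√2*I*√107 - 2*√2*(-107*I*√107)) = 41019 - (10914 - 22898 - 102*I*√214 + 214*I*√214) = 41019 - (-11984 + 112*I*√214) = 41019 + (11984 - 112*I*√214) = 53003 - 112*I*√214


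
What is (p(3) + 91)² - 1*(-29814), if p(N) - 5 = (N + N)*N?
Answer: 42810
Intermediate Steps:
p(N) = 5 + 2*N² (p(N) = 5 + (N + N)*N = 5 + (2*N)*N = 5 + 2*N²)
(p(3) + 91)² - 1*(-29814) = ((5 + 2*3²) + 91)² - 1*(-29814) = ((5 + 2*9) + 91)² + 29814 = ((5 + 18) + 91)² + 29814 = (23 + 91)² + 29814 = 114² + 29814 = 12996 + 29814 = 42810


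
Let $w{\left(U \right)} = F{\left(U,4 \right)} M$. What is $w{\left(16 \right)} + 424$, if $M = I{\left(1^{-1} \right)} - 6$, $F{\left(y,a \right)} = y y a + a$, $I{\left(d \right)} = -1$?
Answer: $-6772$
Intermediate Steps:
$F{\left(y,a \right)} = a + a y^{2}$ ($F{\left(y,a \right)} = y^{2} a + a = a y^{2} + a = a + a y^{2}$)
$M = -7$ ($M = -1 - 6 = -7$)
$w{\left(U \right)} = -28 - 28 U^{2}$ ($w{\left(U \right)} = 4 \left(1 + U^{2}\right) \left(-7\right) = \left(4 + 4 U^{2}\right) \left(-7\right) = -28 - 28 U^{2}$)
$w{\left(16 \right)} + 424 = \left(-28 - 28 \cdot 16^{2}\right) + 424 = \left(-28 - 7168\right) + 424 = -7196 + 424 = -6772$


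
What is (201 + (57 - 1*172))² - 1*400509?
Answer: -393113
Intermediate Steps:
(201 + (57 - 1*172))² - 1*400509 = (201 + (57 - 172))² - 400509 = (201 - 115)² - 400509 = 86² - 400509 = 7396 - 400509 = -393113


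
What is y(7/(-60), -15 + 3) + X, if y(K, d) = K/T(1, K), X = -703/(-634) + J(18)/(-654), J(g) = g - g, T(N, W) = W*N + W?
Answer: 510/317 ≈ 1.6088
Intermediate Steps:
T(N, W) = W + N*W (T(N, W) = N*W + W = W + N*W)
J(g) = 0
X = 703/634 (X = -703/(-634) + 0/(-654) = -703*(-1/634) + 0*(-1/654) = 703/634 + 0 = 703/634 ≈ 1.1088)
y(K, d) = 1/2 (y(K, d) = K/((K*(1 + 1))) = K/((K*2)) = K/((2*K)) = K*(1/(2*K)) = 1/2)
y(7/(-60), -15 + 3) + X = 1/2 + 703/634 = 510/317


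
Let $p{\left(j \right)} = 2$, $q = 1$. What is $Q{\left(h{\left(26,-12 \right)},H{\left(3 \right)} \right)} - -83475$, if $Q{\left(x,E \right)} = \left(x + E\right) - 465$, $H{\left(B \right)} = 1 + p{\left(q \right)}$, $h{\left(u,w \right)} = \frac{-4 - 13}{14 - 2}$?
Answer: $\frac{996139}{12} \approx 83012.0$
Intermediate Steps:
$h{\left(u,w \right)} = - \frac{17}{12}$
$H{\left(B \right)} = 3$ ($H{\left(B \right)} = 1 + 2 = 3$)
$Q{\left(x,E \right)} = -465 + E + x$ ($Q{\left(x,E \right)} = \left(E + x\right) - 465 = -465 + E + x$)
$Q{\left(h{\left(26,-12 \right)},H{\left(3 \right)} \right)} - -83475 = \left(-465 + 3 - \frac{17}{12}\right) - -83475 = - \frac{5561}{12} + 83475 = \frac{996139}{12}$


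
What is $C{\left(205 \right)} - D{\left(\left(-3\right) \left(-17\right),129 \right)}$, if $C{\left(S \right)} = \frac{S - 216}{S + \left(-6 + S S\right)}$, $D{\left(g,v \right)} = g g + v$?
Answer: $- \frac{115271531}{42224} \approx -2730.0$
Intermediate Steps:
$D{\left(g,v \right)} = v + g^{2}$ ($D{\left(g,v \right)} = g^{2} + v = v + g^{2}$)
$C{\left(S \right)} = \frac{-216 + S}{-6 + S + S^{2}}$ ($C{\left(S \right)} = \frac{-216 + S}{S + \left(-6 + S^{2}\right)} = \frac{-216 + S}{-6 + S + S^{2}}$)
$C{\left(205 \right)} - D{\left(\left(-3\right) \left(-17\right),129 \right)} = \frac{-216 + 205}{-6 + 205 + 205^{2}} - \left(129 + \left(\left(-3\right) \left(-17\right)\right)^{2}\right) = \frac{1}{-6 + 205 + 42025} \left(-11\right) - \left(129 + 51^{2}\right) = \frac{1}{42224} \left(-11\right) - \left(129 + 2601\right) = \frac{1}{42224} \left(-11\right) - 2730 = - \frac{11}{42224} - 2730 = - \frac{115271531}{42224}$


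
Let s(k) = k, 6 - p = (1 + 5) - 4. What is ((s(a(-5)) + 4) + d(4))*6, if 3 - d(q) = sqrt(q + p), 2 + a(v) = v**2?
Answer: 180 - 12*sqrt(2) ≈ 163.03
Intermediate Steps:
a(v) = -2 + v**2
p = 4 (p = 6 - ((1 + 5) - 4) = 6 - (6 - 4) = 6 - 1*2 = 6 - 2 = 4)
d(q) = 3 - sqrt(4 + q) (d(q) = 3 - sqrt(q + 4) = 3 - sqrt(4 + q))
((s(a(-5)) + 4) + d(4))*6 = (((-2 + (-5)**2) + 4) + (3 - sqrt(4 + 4)))*6 = (((-2 + 25) + 4) + (3 - sqrt(8)))*6 = ((23 + 4) + (3 - 2*sqrt(2)))*6 = (27 + (3 - 2*sqrt(2)))*6 = (30 - 2*sqrt(2))*6 = 180 - 12*sqrt(2)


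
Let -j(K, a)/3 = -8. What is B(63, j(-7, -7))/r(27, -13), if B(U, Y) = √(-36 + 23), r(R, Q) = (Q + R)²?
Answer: I*√13/196 ≈ 0.018396*I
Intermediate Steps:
j(K, a) = 24 (j(K, a) = -3*(-8) = 24)
B(U, Y) = I*√13 (B(U, Y) = √(-13) = I*√13)
B(63, j(-7, -7))/r(27, -13) = (I*√13)/((-13 + 27)²) = (I*√13)/(14²) = (I*√13)/196 = (I*√13)*(1/196) = I*√13/196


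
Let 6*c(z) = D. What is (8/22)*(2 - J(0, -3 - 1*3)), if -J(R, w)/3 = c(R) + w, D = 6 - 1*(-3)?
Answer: -46/11 ≈ -4.1818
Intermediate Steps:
D = 9 (D = 6 + 3 = 9)
c(z) = 3/2 (c(z) = (1/6)*9 = 3/2)
J(R, w) = -9/2 - 3*w (J(R, w) = -3*(3/2 + w) = -9/2 - 3*w)
(8/22)*(2 - J(0, -3 - 1*3)) = (8/22)*(2 - (-9/2 - 3*(-3 - 1*3))) = (8*(1/22))*(2 - (-9/2 - 3*(-3 - 3))) = 4*(2 - (-9/2 - 3*(-6)))/11 = 4*(2 - (-9/2 + 18))/11 = 4*(2 - 1*27/2)/11 = 4*(2 - 27/2)/11 = (4/11)*(-23/2) = -46/11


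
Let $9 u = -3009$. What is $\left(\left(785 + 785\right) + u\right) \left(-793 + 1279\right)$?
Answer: $600534$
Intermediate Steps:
$u = - \frac{1003}{3}$ ($u = \frac{1}{9} \left(-3009\right) = - \frac{1003}{3} \approx -334.33$)
$\left(\left(785 + 785\right) + u\right) \left(-793 + 1279\right) = \left(\left(785 + 785\right) - \frac{1003}{3}\right) \left(-793 + 1279\right) = \left(1570 - \frac{1003}{3}\right) 486 = \frac{3707}{3} \cdot 486 = 600534$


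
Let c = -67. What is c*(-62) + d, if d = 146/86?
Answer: 178695/43 ≈ 4155.7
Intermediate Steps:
d = 73/43 (d = 146*(1/86) = 73/43 ≈ 1.6977)
c*(-62) + d = -67*(-62) + 73/43 = 4154 + 73/43 = 178695/43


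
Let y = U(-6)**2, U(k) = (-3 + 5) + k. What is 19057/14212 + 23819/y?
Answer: 262245/176 ≈ 1490.0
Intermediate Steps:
U(k) = 2 + k
y = 16 (y = (2 - 6)**2 = (-4)**2 = 16)
19057/14212 + 23819/y = 19057/14212 + 23819/16 = 19057*(1/14212) + 23819*(1/16) = 59/44 + 23819/16 = 262245/176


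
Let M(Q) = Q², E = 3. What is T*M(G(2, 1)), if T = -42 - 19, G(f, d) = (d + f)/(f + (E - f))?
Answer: -61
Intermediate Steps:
G(f, d) = d/3 + f/3 (G(f, d) = (d + f)/(f + (3 - f)) = (d + f)/3 = (d + f)*(⅓) = d/3 + f/3)
T = -61
T*M(G(2, 1)) = -61*((⅓)*1 + (⅓)*2)² = -61*(⅓ + ⅔)² = -61*1² = -61*1 = -61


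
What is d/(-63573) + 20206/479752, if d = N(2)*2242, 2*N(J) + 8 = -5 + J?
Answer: 3600188975/15249636948 ≈ 0.23608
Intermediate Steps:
N(J) = -13/2 + J/2 (N(J) = -4 + (-5 + J)/2 = -4 + (-5/2 + J/2) = -13/2 + J/2)
d = -12331 (d = (-13/2 + (1/2)*2)*2242 = (-13/2 + 1)*2242 = -11/2*2242 = -12331)
d/(-63573) + 20206/479752 = -12331/(-63573) + 20206/479752 = -12331*(-1/63573) + 20206*(1/479752) = 12331/63573 + 10103/239876 = 3600188975/15249636948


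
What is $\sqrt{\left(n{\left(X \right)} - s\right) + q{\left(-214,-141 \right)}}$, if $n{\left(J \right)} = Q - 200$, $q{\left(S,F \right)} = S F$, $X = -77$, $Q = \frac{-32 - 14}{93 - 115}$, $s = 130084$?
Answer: $\frac{i \sqrt{12113057}}{11} \approx 316.4 i$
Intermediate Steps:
$Q = \frac{23}{11}$ ($Q = - \frac{46}{-22} = \left(-46\right) \left(- \frac{1}{22}\right) = \frac{23}{11} \approx 2.0909$)
$q{\left(S,F \right)} = F S$
$n{\left(J \right)} = - \frac{2177}{11}$ ($n{\left(J \right)} = \frac{23}{11} - 200 = - \frac{2177}{11}$)
$\sqrt{\left(n{\left(X \right)} - s\right) + q{\left(-214,-141 \right)}} = \sqrt{\left(- \frac{2177}{11} - 130084\right) - -30174} = \sqrt{\left(- \frac{2177}{11} - 130084\right) + 30174} = \sqrt{- \frac{1433101}{11} + 30174} = \sqrt{- \frac{1101187}{11}} = \frac{i \sqrt{12113057}}{11}$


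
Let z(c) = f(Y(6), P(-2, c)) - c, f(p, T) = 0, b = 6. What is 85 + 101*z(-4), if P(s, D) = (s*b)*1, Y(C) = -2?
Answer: 489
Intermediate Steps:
P(s, D) = 6*s (P(s, D) = (s*6)*1 = (6*s)*1 = 6*s)
z(c) = -c (z(c) = 0 - c = -c)
85 + 101*z(-4) = 85 + 101*(-1*(-4)) = 85 + 101*4 = 85 + 404 = 489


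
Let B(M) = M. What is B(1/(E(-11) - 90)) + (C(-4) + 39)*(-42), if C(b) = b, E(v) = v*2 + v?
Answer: -180811/123 ≈ -1470.0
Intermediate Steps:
E(v) = 3*v (E(v) = 2*v + v = 3*v)
B(1/(E(-11) - 90)) + (C(-4) + 39)*(-42) = 1/(3*(-11) - 90) + (-4 + 39)*(-42) = 1/(-33 - 90) + 35*(-42) = 1/(-123) - 1470 = -1/123 - 1470 = -180811/123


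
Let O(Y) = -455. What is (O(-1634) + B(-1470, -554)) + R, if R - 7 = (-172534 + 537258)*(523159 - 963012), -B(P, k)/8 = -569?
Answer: -160424941468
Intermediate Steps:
B(P, k) = 4552 (B(P, k) = -8*(-569) = 4552)
R = -160424945565 (R = 7 + (-172534 + 537258)*(523159 - 963012) = 7 + 364724*(-439853) = 7 - 160424945572 = -160424945565)
(O(-1634) + B(-1470, -554)) + R = (-455 + 4552) - 160424945565 = 4097 - 160424945565 = -160424941468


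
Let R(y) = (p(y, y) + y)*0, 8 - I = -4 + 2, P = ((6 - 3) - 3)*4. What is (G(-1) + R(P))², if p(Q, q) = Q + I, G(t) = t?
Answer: 1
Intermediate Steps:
P = 0 (P = (3 - 3)*4 = 0*4 = 0)
I = 10 (I = 8 - (-4 + 2) = 8 - 1*(-2) = 8 + 2 = 10)
p(Q, q) = 10 + Q (p(Q, q) = Q + 10 = 10 + Q)
R(y) = 0 (R(y) = ((10 + y) + y)*0 = (10 + 2*y)*0 = 0)
(G(-1) + R(P))² = (-1 + 0)² = (-1)² = 1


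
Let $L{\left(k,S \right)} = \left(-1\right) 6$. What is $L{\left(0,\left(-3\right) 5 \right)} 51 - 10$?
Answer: $-316$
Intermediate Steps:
$L{\left(k,S \right)} = -6$
$L{\left(0,\left(-3\right) 5 \right)} 51 - 10 = \left(-6\right) 51 - 10 = -306 - 10 = -316$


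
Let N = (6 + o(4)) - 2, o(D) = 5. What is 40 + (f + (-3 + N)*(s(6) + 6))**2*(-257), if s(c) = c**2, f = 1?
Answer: -16450273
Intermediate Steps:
N = 9 (N = (6 + 5) - 2 = 11 - 2 = 9)
40 + (f + (-3 + N)*(s(6) + 6))**2*(-257) = 40 + (1 + (-3 + 9)*(6**2 + 6))**2*(-257) = 40 + (1 + 6*(36 + 6))**2*(-257) = 40 + (1 + 6*42)**2*(-257) = 40 + (1 + 252)**2*(-257) = 40 + 253**2*(-257) = 40 + 64009*(-257) = 40 - 16450313 = -16450273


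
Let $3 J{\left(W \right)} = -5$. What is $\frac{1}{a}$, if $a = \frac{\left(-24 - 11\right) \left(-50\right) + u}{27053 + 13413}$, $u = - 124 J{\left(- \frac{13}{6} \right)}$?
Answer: $\frac{60699}{2935} \approx 20.681$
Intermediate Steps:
$J{\left(W \right)} = - \frac{5}{3}$ ($J{\left(W \right)} = \frac{1}{3} \left(-5\right) = - \frac{5}{3}$)
$u = \frac{620}{3}$ ($u = \left(-124\right) \left(- \frac{5}{3}\right) = \frac{620}{3} \approx 206.67$)
$a = \frac{2935}{60699}$ ($a = \frac{\left(-24 - 11\right) \left(-50\right) + \frac{620}{3}}{27053 + 13413} = \frac{\left(-35\right) \left(-50\right) + \frac{620}{3}}{40466} = \left(1750 + \frac{620}{3}\right) \frac{1}{40466} = \frac{5870}{3} \cdot \frac{1}{40466} = \frac{2935}{60699} \approx 0.048353$)
$\frac{1}{a} = \frac{1}{\frac{2935}{60699}} = \frac{60699}{2935}$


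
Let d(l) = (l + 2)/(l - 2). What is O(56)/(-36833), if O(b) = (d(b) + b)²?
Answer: -2374681/26851257 ≈ -0.088438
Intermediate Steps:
d(l) = (2 + l)/(-2 + l)
O(b) = (b + (2 + b)/(-2 + b))² (O(b) = ((2 + b)/(-2 + b) + b)² = (b + (2 + b)/(-2 + b))²)
O(56)/(-36833) = ((2 + 56² - 1*56)²/(-2 + 56)²)/(-36833) = ((2 + 3136 - 56)²/54²)*(-1/36833) = ((1/2916)*3082²)*(-1/36833) = ((1/2916)*9498724)*(-1/36833) = (2374681/729)*(-1/36833) = -2374681/26851257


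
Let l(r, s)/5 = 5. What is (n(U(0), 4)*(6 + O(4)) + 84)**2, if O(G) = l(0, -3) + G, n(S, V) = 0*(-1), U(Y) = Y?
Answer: 7056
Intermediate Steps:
l(r, s) = 25 (l(r, s) = 5*5 = 25)
n(S, V) = 0
O(G) = 25 + G
(n(U(0), 4)*(6 + O(4)) + 84)**2 = (0*(6 + (25 + 4)) + 84)**2 = (0*(6 + 29) + 84)**2 = (0*35 + 84)**2 = (0 + 84)**2 = 84**2 = 7056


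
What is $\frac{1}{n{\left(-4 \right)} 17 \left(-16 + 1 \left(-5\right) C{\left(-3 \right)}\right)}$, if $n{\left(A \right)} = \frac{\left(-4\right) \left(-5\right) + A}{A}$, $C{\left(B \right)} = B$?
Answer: $\frac{1}{68} \approx 0.014706$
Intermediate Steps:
$n{\left(A \right)} = \frac{20 + A}{A}$
$\frac{1}{n{\left(-4 \right)} 17 \left(-16 + 1 \left(-5\right) C{\left(-3 \right)}\right)} = \frac{1}{\frac{20 - 4}{-4} \cdot 17 \left(-16 + 1 \left(-5\right) \left(-3\right)\right)} = \frac{1}{\left(- \frac{1}{4}\right) 16 \cdot 17 \left(-16 - -15\right)} = \frac{1}{\left(-4\right) 17 \left(-16 + 15\right)} = \frac{1}{\left(-4\right) 17 \left(-1\right)} = \frac{1}{\left(-4\right) \left(-17\right)} = \frac{1}{68}$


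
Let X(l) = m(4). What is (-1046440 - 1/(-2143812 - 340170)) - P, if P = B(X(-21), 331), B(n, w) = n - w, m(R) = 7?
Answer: -2598533313911/2483982 ≈ -1.0461e+6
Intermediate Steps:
X(l) = 7
P = -324 (P = 7 - 1*331 = 7 - 331 = -324)
(-1046440 - 1/(-2143812 - 340170)) - P = (-1046440 - 1/(-2143812 - 340170)) - 1*(-324) = (-1046440 - 1/(-2483982)) + 324 = (-1046440 - 1*(-1/2483982)) + 324 = (-1046440 + 1/2483982) + 324 = -2599338124079/2483982 + 324 = -2598533313911/2483982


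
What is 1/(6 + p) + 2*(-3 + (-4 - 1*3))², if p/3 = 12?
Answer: 8401/42 ≈ 200.02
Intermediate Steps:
p = 36 (p = 3*12 = 36)
1/(6 + p) + 2*(-3 + (-4 - 1*3))² = 1/(6 + 36) + 2*(-3 + (-4 - 1*3))² = 1/42 + 2*(-3 + (-4 - 3))² = 1/42 + 2*(-3 - 7)² = 1/42 + 2*(-10)² = 1/42 + 2*100 = 1/42 + 200 = 8401/42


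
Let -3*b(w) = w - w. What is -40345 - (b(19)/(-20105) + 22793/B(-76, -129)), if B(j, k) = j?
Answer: -3043427/76 ≈ -40045.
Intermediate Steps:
b(w) = 0 (b(w) = -(w - w)/3 = -⅓*0 = 0)
-40345 - (b(19)/(-20105) + 22793/B(-76, -129)) = -40345 - (0/(-20105) + 22793/(-76)) = -40345 - (0*(-1/20105) + 22793*(-1/76)) = -40345 - (0 - 22793/76) = -40345 - 1*(-22793/76) = -40345 + 22793/76 = -3043427/76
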